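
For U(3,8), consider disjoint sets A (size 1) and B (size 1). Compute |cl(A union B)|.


|A union B| = 1 + 1 = 2 (disjoint).
In U(3,8), cl(S) = S if |S| < 3, else cl(S) = E.
Since 2 < 3, cl(A union B) = A union B.
|cl(A union B)| = 2.

2


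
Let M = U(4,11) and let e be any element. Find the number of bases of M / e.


Contracting e from U(4,11) gives U(3,10).
Bases of U(3,10) = C(10,3) = 10! / (3! * 7!) = 120.

120


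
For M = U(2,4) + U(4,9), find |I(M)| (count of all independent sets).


For a direct sum, |I(M1+M2)| = |I(M1)| * |I(M2)|.
|I(U(2,4))| = sum C(4,k) for k=0..2 = 11.
|I(U(4,9))| = sum C(9,k) for k=0..4 = 256.
Total = 11 * 256 = 2816.

2816


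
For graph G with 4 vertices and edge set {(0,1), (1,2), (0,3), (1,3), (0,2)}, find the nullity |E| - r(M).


Cycle rank (nullity) = |E| - r(M) = |E| - (|V| - c).
|E| = 5, |V| = 4, c = 1.
Nullity = 5 - (4 - 1) = 5 - 3 = 2.

2


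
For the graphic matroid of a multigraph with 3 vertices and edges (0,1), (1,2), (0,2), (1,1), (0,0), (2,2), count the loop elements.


In a graphic matroid, a loop is a self-loop edge (u,u) with rank 0.
Examining all 6 edges for self-loops...
Self-loops found: (1,1), (0,0), (2,2)
Number of loops = 3.

3


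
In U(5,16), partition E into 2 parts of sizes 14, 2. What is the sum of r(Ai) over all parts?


r(Ai) = min(|Ai|, 5) for each part.
Sum = min(14,5) + min(2,5)
    = 5 + 2
    = 7.

7


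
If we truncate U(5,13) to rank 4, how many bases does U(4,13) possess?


Truncating U(5,13) to rank 4 gives U(4,13).
Bases of U(4,13) are all 4-element subsets of 13 elements.
Number of bases = (13 choose 4) = 715.

715


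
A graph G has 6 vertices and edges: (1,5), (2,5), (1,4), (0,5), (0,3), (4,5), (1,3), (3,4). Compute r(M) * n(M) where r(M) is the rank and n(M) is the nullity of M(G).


r(M) = |V| - c = 6 - 1 = 5.
nullity = |E| - r(M) = 8 - 5 = 3.
Product = 5 * 3 = 15.

15


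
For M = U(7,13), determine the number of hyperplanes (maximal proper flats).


Hyperplanes of U(7,13) are flats of rank 6.
In a uniform matroid, these are exactly the (6)-element subsets.
Count = C(13,6) = 13! / (6! * 7!) = 1716.

1716


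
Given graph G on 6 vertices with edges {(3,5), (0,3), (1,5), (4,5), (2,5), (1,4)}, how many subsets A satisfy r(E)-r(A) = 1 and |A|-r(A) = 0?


R(x,y) = sum over A in 2^E of x^(r(E)-r(A)) * y^(|A|-r(A)).
G has 6 vertices, 6 edges. r(E) = 5.
Enumerate all 2^6 = 64 subsets.
Count subsets with r(E)-r(A)=1 and |A|-r(A)=0: 12.

12


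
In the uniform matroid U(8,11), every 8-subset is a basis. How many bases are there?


Bases of U(8,11) are all 8-element subsets of the 11-element ground set.
Number of bases = C(11,8).
C(11,8) = 11! / (8! * 3!) = 165.

165


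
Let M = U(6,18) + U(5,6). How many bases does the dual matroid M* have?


(M1+M2)* = M1* + M2*.
M1* = U(12,18), bases: C(18,12) = 18564.
M2* = U(1,6), bases: C(6,1) = 6.
|B(M*)| = 18564 * 6 = 111384.

111384


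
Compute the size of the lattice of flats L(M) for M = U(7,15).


Flats of U(7,15): every subset of size < 7 is a flat, plus E itself.
Count = (15 choose 0) + (15 choose 1) + (15 choose 2) + (15 choose 3) + (15 choose 4) + (15 choose 5) + (15 choose 6) + 1
     = 1 + 15 + 105 + 455 + 1365 + 3003 + 5005 + 1
     = 9950.

9950


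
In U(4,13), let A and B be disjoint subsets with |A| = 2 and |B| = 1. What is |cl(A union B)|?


|A union B| = 2 + 1 = 3 (disjoint).
In U(4,13), cl(S) = S if |S| < 4, else cl(S) = E.
Since 3 < 4, cl(A union B) = A union B.
|cl(A union B)| = 3.

3


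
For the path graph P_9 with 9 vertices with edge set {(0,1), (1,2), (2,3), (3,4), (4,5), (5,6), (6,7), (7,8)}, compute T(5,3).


A path on 9 vertices is a tree with 8 edges.
T(x,y) = x^(8) for any tree.
T(5,3) = 5^8 = 390625.

390625


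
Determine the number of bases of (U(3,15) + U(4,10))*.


(M1+M2)* = M1* + M2*.
M1* = U(12,15), bases: C(15,12) = 455.
M2* = U(6,10), bases: C(10,6) = 210.
|B(M*)| = 455 * 210 = 95550.

95550


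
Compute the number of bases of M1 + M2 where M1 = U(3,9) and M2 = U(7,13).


Bases of a direct sum M1 + M2: |B| = |B(M1)| * |B(M2)|.
|B(U(3,9))| = C(9,3) = 84.
|B(U(7,13))| = C(13,7) = 1716.
Total bases = 84 * 1716 = 144144.

144144


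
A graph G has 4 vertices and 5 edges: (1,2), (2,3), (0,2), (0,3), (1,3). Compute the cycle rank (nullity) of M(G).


Cycle rank (nullity) = |E| - r(M) = |E| - (|V| - c).
|E| = 5, |V| = 4, c = 1.
Nullity = 5 - (4 - 1) = 5 - 3 = 2.

2


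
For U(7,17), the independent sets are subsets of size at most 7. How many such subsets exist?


Independent sets of U(7,17) are all subsets of size <= 7.
Count = (17 choose 0) + (17 choose 1) + (17 choose 2) + (17 choose 3) + (17 choose 4) + (17 choose 5) + (17 choose 6) + (17 choose 7)
     = 1 + 17 + 136 + 680 + 2380 + 6188 + 12376 + 19448
     = 41226.

41226


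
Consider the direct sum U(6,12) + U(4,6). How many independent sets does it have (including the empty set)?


For a direct sum, |I(M1+M2)| = |I(M1)| * |I(M2)|.
|I(U(6,12))| = sum C(12,k) for k=0..6 = 2510.
|I(U(4,6))| = sum C(6,k) for k=0..4 = 57.
Total = 2510 * 57 = 143070.

143070


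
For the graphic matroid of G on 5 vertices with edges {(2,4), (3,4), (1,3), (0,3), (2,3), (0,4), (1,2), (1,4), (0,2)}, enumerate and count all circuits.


A circuit in a graphic matroid = edge set of a simple cycle.
G has 5 vertices and 9 edges.
Enumerating all minimal edge subsets forming cycles...
Total circuits found: 22.

22


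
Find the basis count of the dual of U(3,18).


The dual of U(r,n) is U(n-r, n) = U(15,18).
Bases of U(15,18) are all (15)-element subsets.
|B(M*)| = C(18,15) = 816.

816


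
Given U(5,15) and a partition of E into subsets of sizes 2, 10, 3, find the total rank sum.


r(Ai) = min(|Ai|, 5) for each part.
Sum = min(2,5) + min(10,5) + min(3,5)
    = 2 + 5 + 3
    = 10.

10


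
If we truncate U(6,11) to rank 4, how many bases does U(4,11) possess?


Truncating U(6,11) to rank 4 gives U(4,11).
Bases of U(4,11) are all 4-element subsets of 11 elements.
Number of bases = (11 choose 4) = 330.

330


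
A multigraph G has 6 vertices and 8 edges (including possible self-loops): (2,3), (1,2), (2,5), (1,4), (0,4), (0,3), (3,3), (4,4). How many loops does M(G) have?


In a graphic matroid, a loop is a self-loop edge (u,u) with rank 0.
Examining all 8 edges for self-loops...
Self-loops found: (3,3), (4,4)
Number of loops = 2.

2


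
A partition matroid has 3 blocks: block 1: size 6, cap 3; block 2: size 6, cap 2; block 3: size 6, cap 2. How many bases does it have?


A basis picks exactly ci elements from block i.
Number of bases = product of C(|Si|, ci).
= C(6,3) * C(6,2) * C(6,2)
= 20 * 15 * 15
= 4500.

4500


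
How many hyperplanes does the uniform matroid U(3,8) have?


Hyperplanes of U(3,8) are flats of rank 2.
In a uniform matroid, these are exactly the (2)-element subsets.
Count = C(8,2) = (8 * 7) / (1 * 2) = 28.

28


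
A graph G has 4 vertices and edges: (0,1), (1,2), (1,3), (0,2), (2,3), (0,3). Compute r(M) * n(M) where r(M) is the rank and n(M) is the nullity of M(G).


r(M) = |V| - c = 4 - 1 = 3.
nullity = |E| - r(M) = 6 - 3 = 3.
Product = 3 * 3 = 9.

9


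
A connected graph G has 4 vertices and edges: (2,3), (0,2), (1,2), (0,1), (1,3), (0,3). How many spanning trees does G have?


By Kirchhoff's matrix tree theorem, the number of spanning trees equals
the determinant of any cofactor of the Laplacian matrix L.
G has 4 vertices and 6 edges.
Computing the (3 x 3) cofactor determinant gives 16.

16


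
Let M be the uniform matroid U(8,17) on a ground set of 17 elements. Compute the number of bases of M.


Bases of U(8,17) are all 8-element subsets of the 17-element ground set.
Number of bases = C(17,8).
(17 choose 8) = 24310.

24310


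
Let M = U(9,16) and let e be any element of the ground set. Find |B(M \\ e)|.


Deleting e from U(9,16) gives U(9,15) since n > r.
Bases of U(9,15) = C(15,9) = 5005.

5005


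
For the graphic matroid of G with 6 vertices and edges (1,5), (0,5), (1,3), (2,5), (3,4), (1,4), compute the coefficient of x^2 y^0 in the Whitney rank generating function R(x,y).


R(x,y) = sum over A in 2^E of x^(r(E)-r(A)) * y^(|A|-r(A)).
G has 6 vertices, 6 edges. r(E) = 5.
Enumerate all 2^6 = 64 subsets.
Count subsets with r(E)-r(A)=2 and |A|-r(A)=0: 19.

19


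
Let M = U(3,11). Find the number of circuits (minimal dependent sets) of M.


In U(3,11), circuits are the (4)-element subsets.
Any set of 4 elements is dependent, and removing any one element gives
an independent set of size 3, so it is a minimal dependent set.
Number of circuits = C(11,4) = 11! / (4! * 7!) = 330.

330


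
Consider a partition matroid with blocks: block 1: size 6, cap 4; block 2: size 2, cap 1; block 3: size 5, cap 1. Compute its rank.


Rank of a partition matroid = sum of min(|Si|, ci) for each block.
= min(6,4) + min(2,1) + min(5,1)
= 4 + 1 + 1
= 6.

6


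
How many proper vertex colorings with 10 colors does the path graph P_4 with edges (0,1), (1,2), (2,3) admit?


P(P_4, k) = k * (k-1)^(3).
P(10) = 10 * 9^3 = 10 * 729 = 7290.

7290


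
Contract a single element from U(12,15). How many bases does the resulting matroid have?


Contracting e from U(12,15) gives U(11,14).
Bases of U(11,14) = C(14,11) = 364.

364


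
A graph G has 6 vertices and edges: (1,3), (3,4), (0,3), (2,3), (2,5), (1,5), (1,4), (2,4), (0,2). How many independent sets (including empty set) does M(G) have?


An independent set in a graphic matroid is an acyclic edge subset.
G has 6 vertices and 9 edges.
Enumerate all 2^9 = 512 subsets, checking for acyclicity.
Total independent sets = 292.

292


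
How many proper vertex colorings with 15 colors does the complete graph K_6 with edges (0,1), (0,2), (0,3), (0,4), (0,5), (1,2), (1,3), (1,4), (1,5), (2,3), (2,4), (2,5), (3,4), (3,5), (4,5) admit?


P(K_6, k) = k(k-1)(k-2)...(k-5).
P(15) = (15) * (14) * (13) * (12) * (11) * (10) = 3603600.

3603600


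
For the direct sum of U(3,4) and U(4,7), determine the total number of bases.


Bases of a direct sum M1 + M2: |B| = |B(M1)| * |B(M2)|.
|B(U(3,4))| = C(4,3) = 4.
|B(U(4,7))| = C(7,4) = 35.
Total bases = 4 * 35 = 140.

140


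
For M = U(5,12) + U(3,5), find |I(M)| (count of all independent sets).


For a direct sum, |I(M1+M2)| = |I(M1)| * |I(M2)|.
|I(U(5,12))| = sum C(12,k) for k=0..5 = 1586.
|I(U(3,5))| = sum C(5,k) for k=0..3 = 26.
Total = 1586 * 26 = 41236.

41236


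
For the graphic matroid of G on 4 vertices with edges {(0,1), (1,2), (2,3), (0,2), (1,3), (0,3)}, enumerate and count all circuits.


A circuit in a graphic matroid = edge set of a simple cycle.
G has 4 vertices and 6 edges.
Enumerating all minimal edge subsets forming cycles...
Total circuits found: 7.

7


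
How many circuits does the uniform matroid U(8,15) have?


In U(8,15), circuits are the (9)-element subsets.
Any set of 9 elements is dependent, and removing any one element gives
an independent set of size 8, so it is a minimal dependent set.
Number of circuits = C(15,9) = 15! / (9! * 6!) = 5005.

5005


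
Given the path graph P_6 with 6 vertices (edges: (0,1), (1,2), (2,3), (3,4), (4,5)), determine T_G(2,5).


A path on 6 vertices is a tree with 5 edges.
T(x,y) = x^(5) for any tree.
T(2,5) = 2^5 = 32.

32


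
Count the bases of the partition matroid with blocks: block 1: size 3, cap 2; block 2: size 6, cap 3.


A basis picks exactly ci elements from block i.
Number of bases = product of C(|Si|, ci).
= C(3,2) * C(6,3)
= 3 * 20
= 60.

60


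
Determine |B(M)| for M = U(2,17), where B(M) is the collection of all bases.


Bases of U(2,17) are all 2-element subsets of the 17-element ground set.
Number of bases = C(17,2).
(17 choose 2) = 136.

136


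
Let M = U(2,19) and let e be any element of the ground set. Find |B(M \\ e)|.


Deleting e from U(2,19) gives U(2,18) since n > r.
Bases of U(2,18) = C(18,2) = 18! / (2! * 16!) = 153.

153


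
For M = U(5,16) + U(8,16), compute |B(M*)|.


(M1+M2)* = M1* + M2*.
M1* = U(11,16), bases: C(16,11) = 4368.
M2* = U(8,16), bases: C(16,8) = 12870.
|B(M*)| = 4368 * 12870 = 56216160.

56216160


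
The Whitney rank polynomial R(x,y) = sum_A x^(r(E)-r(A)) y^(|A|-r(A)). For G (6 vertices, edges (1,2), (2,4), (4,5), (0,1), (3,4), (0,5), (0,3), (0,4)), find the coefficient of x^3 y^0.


R(x,y) = sum over A in 2^E of x^(r(E)-r(A)) * y^(|A|-r(A)).
G has 6 vertices, 8 edges. r(E) = 5.
Enumerate all 2^8 = 256 subsets.
Count subsets with r(E)-r(A)=3 and |A|-r(A)=0: 28.

28


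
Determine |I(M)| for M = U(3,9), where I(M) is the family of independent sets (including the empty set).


Independent sets of U(3,9) are all subsets of size <= 3.
Count = C(9,0) + C(9,1) + C(9,2) + C(9,3)
     = 1 + 9 + 36 + 84
     = 130.

130


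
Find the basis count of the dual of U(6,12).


The dual of U(r,n) is U(n-r, n) = U(6,12).
Bases of U(6,12) are all (6)-element subsets.
|B(M*)| = C(12,6) = 12! / (6! * 6!) = 924.

924


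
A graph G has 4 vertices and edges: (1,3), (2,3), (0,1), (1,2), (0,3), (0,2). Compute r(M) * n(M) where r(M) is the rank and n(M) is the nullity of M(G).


r(M) = |V| - c = 4 - 1 = 3.
nullity = |E| - r(M) = 6 - 3 = 3.
Product = 3 * 3 = 9.

9


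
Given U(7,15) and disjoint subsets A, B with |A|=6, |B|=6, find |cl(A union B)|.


|A union B| = 6 + 6 = 12 (disjoint).
In U(7,15), cl(S) = S if |S| < 7, else cl(S) = E.
Since 12 >= 7, cl(A union B) = E.
|cl(A union B)| = 15.

15


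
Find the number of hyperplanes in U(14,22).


Hyperplanes of U(14,22) are flats of rank 13.
In a uniform matroid, these are exactly the (13)-element subsets.
Count = C(22,13) = 22! / (13! * 9!) = 497420.

497420


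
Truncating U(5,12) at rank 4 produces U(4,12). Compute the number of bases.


Truncating U(5,12) to rank 4 gives U(4,12).
Bases of U(4,12) are all 4-element subsets of 12 elements.
Number of bases = (12 choose 4) = 495.

495


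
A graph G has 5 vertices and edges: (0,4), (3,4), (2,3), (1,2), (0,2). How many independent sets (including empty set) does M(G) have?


An independent set in a graphic matroid is an acyclic edge subset.
G has 5 vertices and 5 edges.
Enumerate all 2^5 = 32 subsets, checking for acyclicity.
Total independent sets = 30.

30


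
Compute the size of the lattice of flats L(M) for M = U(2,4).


Flats of U(2,4): every subset of size < 2 is a flat, plus E itself.
Count = (4 choose 0) + (4 choose 1) + 1
     = 1 + 4 + 1
     = 6.

6


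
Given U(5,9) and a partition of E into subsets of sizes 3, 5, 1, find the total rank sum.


r(Ai) = min(|Ai|, 5) for each part.
Sum = min(3,5) + min(5,5) + min(1,5)
    = 3 + 5 + 1
    = 9.

9


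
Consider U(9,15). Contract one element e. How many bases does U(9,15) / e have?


Contracting e from U(9,15) gives U(8,14).
Bases of U(8,14) = (14 choose 8) = 3003.

3003


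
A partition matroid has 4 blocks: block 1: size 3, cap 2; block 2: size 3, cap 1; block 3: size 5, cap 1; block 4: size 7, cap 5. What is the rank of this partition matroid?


Rank of a partition matroid = sum of min(|Si|, ci) for each block.
= min(3,2) + min(3,1) + min(5,1) + min(7,5)
= 2 + 1 + 1 + 5
= 9.

9


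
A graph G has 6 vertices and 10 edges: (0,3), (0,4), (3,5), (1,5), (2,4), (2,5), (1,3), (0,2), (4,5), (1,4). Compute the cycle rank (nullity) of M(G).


Cycle rank (nullity) = |E| - r(M) = |E| - (|V| - c).
|E| = 10, |V| = 6, c = 1.
Nullity = 10 - (6 - 1) = 10 - 5 = 5.

5


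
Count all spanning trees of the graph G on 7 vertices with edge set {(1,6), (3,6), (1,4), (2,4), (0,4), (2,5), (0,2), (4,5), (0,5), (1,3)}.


By Kirchhoff's matrix tree theorem, the number of spanning trees equals
the determinant of any cofactor of the Laplacian matrix L.
G has 7 vertices and 10 edges.
Computing the (6 x 6) cofactor determinant gives 48.

48


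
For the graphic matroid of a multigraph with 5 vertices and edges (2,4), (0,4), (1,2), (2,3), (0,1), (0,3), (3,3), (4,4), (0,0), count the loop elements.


In a graphic matroid, a loop is a self-loop edge (u,u) with rank 0.
Examining all 9 edges for self-loops...
Self-loops found: (3,3), (4,4), (0,0)
Number of loops = 3.

3


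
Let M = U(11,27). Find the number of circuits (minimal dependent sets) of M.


In U(11,27), circuits are the (12)-element subsets.
Any set of 12 elements is dependent, and removing any one element gives
an independent set of size 11, so it is a minimal dependent set.
Number of circuits = C(27,12) = 17383860.

17383860


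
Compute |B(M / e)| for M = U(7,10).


Contracting e from U(7,10) gives U(6,9).
Bases of U(6,9) = C(9,6) = 9! / (6! * 3!) = 84.

84


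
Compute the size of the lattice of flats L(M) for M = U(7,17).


Flats of U(7,17): every subset of size < 7 is a flat, plus E itself.
Count = C(17,0) + C(17,1) + C(17,2) + C(17,3) + C(17,4) + C(17,5) + C(17,6) + 1
     = 1 + 17 + 136 + 680 + 2380 + 6188 + 12376 + 1
     = 21779.

21779


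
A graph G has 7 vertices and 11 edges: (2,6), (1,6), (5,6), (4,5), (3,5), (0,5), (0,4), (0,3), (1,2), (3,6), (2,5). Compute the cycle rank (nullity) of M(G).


Cycle rank (nullity) = |E| - r(M) = |E| - (|V| - c).
|E| = 11, |V| = 7, c = 1.
Nullity = 11 - (7 - 1) = 11 - 6 = 5.

5


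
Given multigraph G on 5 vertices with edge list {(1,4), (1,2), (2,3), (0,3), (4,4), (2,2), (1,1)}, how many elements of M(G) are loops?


In a graphic matroid, a loop is a self-loop edge (u,u) with rank 0.
Examining all 7 edges for self-loops...
Self-loops found: (4,4), (2,2), (1,1)
Number of loops = 3.

3


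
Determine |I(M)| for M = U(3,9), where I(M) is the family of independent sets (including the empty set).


Independent sets of U(3,9) are all subsets of size <= 3.
Count = C(9,0) + C(9,1) + C(9,2) + C(9,3)
     = 1 + 9 + 36 + 84
     = 130.

130


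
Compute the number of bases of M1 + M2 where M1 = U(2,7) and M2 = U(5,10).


Bases of a direct sum M1 + M2: |B| = |B(M1)| * |B(M2)|.
|B(U(2,7))| = C(7,2) = 21.
|B(U(5,10))| = C(10,5) = 252.
Total bases = 21 * 252 = 5292.

5292


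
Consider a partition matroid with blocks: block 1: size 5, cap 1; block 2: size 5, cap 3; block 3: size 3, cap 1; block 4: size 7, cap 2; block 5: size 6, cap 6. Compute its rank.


Rank of a partition matroid = sum of min(|Si|, ci) for each block.
= min(5,1) + min(5,3) + min(3,1) + min(7,2) + min(6,6)
= 1 + 3 + 1 + 2 + 6
= 13.

13


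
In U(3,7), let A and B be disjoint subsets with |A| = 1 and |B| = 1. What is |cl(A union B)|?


|A union B| = 1 + 1 = 2 (disjoint).
In U(3,7), cl(S) = S if |S| < 3, else cl(S) = E.
Since 2 < 3, cl(A union B) = A union B.
|cl(A union B)| = 2.

2


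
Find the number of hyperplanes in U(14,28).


Hyperplanes of U(14,28) are flats of rank 13.
In a uniform matroid, these are exactly the (13)-element subsets.
Count = C(28,13) = 37442160.

37442160


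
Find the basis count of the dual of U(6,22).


The dual of U(r,n) is U(n-r, n) = U(16,22).
Bases of U(16,22) are all (16)-element subsets.
|B(M*)| = C(22,16) = 74613.

74613


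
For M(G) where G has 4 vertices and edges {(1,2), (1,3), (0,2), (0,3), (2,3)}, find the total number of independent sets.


An independent set in a graphic matroid is an acyclic edge subset.
G has 4 vertices and 5 edges.
Enumerate all 2^5 = 32 subsets, checking for acyclicity.
Total independent sets = 24.

24


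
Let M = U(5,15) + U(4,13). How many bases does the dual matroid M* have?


(M1+M2)* = M1* + M2*.
M1* = U(10,15), bases: C(15,10) = 3003.
M2* = U(9,13), bases: C(13,9) = 715.
|B(M*)| = 3003 * 715 = 2147145.

2147145


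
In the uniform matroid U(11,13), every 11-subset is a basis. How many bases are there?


Bases of U(11,13) are all 11-element subsets of the 13-element ground set.
Number of bases = C(13,11).
C(13,11) = 13! / (11! * 2!) = 78.

78


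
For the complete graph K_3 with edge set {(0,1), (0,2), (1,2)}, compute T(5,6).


T(K_3; x,y) = x^2 + x + y.
T(5,6) = 25 + 5 + 6 = 36.

36


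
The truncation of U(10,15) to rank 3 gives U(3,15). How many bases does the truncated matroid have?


Truncating U(10,15) to rank 3 gives U(3,15).
Bases of U(3,15) are all 3-element subsets of 15 elements.
Number of bases = (15 choose 3) = 455.

455


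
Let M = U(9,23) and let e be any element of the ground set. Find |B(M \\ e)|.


Deleting e from U(9,23) gives U(9,22) since n > r.
Bases of U(9,22) = C(22,9) = 497420.

497420


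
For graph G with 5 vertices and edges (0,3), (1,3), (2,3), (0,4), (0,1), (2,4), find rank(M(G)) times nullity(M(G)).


r(M) = |V| - c = 5 - 1 = 4.
nullity = |E| - r(M) = 6 - 4 = 2.
Product = 4 * 2 = 8.

8


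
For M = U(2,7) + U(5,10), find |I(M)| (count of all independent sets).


For a direct sum, |I(M1+M2)| = |I(M1)| * |I(M2)|.
|I(U(2,7))| = sum C(7,k) for k=0..2 = 29.
|I(U(5,10))| = sum C(10,k) for k=0..5 = 638.
Total = 29 * 638 = 18502.

18502


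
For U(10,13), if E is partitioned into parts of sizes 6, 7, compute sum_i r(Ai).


r(Ai) = min(|Ai|, 10) for each part.
Sum = min(6,10) + min(7,10)
    = 6 + 7
    = 13.

13


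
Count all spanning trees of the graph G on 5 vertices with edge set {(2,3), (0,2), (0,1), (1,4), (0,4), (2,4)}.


By Kirchhoff's matrix tree theorem, the number of spanning trees equals
the determinant of any cofactor of the Laplacian matrix L.
G has 5 vertices and 6 edges.
Computing the (4 x 4) cofactor determinant gives 8.

8


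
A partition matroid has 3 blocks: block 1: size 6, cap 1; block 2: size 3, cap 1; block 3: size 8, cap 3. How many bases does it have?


A basis picks exactly ci elements from block i.
Number of bases = product of C(|Si|, ci).
= C(6,1) * C(3,1) * C(8,3)
= 6 * 3 * 56
= 1008.

1008


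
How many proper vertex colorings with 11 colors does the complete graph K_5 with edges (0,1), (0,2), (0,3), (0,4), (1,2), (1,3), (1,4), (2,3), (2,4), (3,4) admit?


P(K_5, k) = k(k-1)(k-2)...(k-4).
P(11) = (11) * (10) * (9) * (8) * (7) = 55440.

55440


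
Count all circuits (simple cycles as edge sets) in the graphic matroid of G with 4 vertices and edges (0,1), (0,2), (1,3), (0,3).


A circuit in a graphic matroid = edge set of a simple cycle.
G has 4 vertices and 4 edges.
Enumerating all minimal edge subsets forming cycles...
Total circuits found: 1.

1


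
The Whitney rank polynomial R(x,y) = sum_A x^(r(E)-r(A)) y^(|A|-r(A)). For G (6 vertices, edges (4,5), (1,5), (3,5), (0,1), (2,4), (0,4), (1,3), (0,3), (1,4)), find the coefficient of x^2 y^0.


R(x,y) = sum over A in 2^E of x^(r(E)-r(A)) * y^(|A|-r(A)).
G has 6 vertices, 9 edges. r(E) = 5.
Enumerate all 2^9 = 512 subsets.
Count subsets with r(E)-r(A)=2 and |A|-r(A)=0: 80.

80


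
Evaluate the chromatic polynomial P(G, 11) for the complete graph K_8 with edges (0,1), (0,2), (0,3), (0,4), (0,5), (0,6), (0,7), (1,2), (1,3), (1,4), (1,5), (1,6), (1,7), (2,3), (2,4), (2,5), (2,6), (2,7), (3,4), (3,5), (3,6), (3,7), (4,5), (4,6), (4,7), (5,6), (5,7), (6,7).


P(K_8, k) = k(k-1)(k-2)...(k-7).
P(11) = (11) * (10) * (9) * (8) * (7) * (6) * (5) * (4) = 6652800.

6652800


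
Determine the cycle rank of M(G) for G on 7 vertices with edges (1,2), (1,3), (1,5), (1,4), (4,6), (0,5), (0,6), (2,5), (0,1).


Cycle rank (nullity) = |E| - r(M) = |E| - (|V| - c).
|E| = 9, |V| = 7, c = 1.
Nullity = 9 - (7 - 1) = 9 - 6 = 3.

3


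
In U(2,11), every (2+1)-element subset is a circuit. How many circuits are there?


In U(2,11), circuits are the (3)-element subsets.
Any set of 3 elements is dependent, and removing any one element gives
an independent set of size 2, so it is a minimal dependent set.
Number of circuits = (11 choose 3) = 165.

165


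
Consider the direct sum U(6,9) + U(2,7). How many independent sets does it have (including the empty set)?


For a direct sum, |I(M1+M2)| = |I(M1)| * |I(M2)|.
|I(U(6,9))| = sum C(9,k) for k=0..6 = 466.
|I(U(2,7))| = sum C(7,k) for k=0..2 = 29.
Total = 466 * 29 = 13514.

13514


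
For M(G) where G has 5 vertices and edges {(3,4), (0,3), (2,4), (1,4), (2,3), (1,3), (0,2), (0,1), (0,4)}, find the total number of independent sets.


An independent set in a graphic matroid is an acyclic edge subset.
G has 5 vertices and 9 edges.
Enumerate all 2^9 = 512 subsets, checking for acyclicity.
Total independent sets = 198.

198


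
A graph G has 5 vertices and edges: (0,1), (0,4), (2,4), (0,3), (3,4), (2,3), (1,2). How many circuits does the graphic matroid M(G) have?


A circuit in a graphic matroid = edge set of a simple cycle.
G has 5 vertices and 7 edges.
Enumerating all minimal edge subsets forming cycles...
Total circuits found: 7.

7


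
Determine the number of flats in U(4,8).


Flats of U(4,8): every subset of size < 4 is a flat, plus E itself.
Count = (8 choose 0) + (8 choose 1) + (8 choose 2) + (8 choose 3) + 1
     = 1 + 8 + 28 + 56 + 1
     = 94.

94


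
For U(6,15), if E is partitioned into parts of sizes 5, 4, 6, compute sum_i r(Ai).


r(Ai) = min(|Ai|, 6) for each part.
Sum = min(5,6) + min(4,6) + min(6,6)
    = 5 + 4 + 6
    = 15.

15


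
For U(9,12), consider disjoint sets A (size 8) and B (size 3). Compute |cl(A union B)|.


|A union B| = 8 + 3 = 11 (disjoint).
In U(9,12), cl(S) = S if |S| < 9, else cl(S) = E.
Since 11 >= 9, cl(A union B) = E.
|cl(A union B)| = 12.

12


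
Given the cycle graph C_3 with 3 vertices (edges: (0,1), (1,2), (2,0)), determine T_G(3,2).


T(C_3; x,y) = x + x^2 + ... + x^(2) + y.
T(3,2) = 3^1 + 3^2 + 2
= 3 + 9 + 2
= 14.

14


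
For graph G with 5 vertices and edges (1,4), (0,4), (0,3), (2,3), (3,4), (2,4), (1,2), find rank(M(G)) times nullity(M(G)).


r(M) = |V| - c = 5 - 1 = 4.
nullity = |E| - r(M) = 7 - 4 = 3.
Product = 4 * 3 = 12.

12


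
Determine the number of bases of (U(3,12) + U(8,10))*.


(M1+M2)* = M1* + M2*.
M1* = U(9,12), bases: C(12,9) = 220.
M2* = U(2,10), bases: C(10,2) = 45.
|B(M*)| = 220 * 45 = 9900.

9900


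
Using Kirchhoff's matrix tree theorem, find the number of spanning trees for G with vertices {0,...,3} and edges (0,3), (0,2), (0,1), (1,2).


By Kirchhoff's matrix tree theorem, the number of spanning trees equals
the determinant of any cofactor of the Laplacian matrix L.
G has 4 vertices and 4 edges.
Computing the (3 x 3) cofactor determinant gives 3.

3


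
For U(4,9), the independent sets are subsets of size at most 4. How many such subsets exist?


Independent sets of U(4,9) are all subsets of size <= 4.
Count = C(9,0) + C(9,1) + C(9,2) + C(9,3) + C(9,4)
     = 1 + 9 + 36 + 84 + 126
     = 256.

256


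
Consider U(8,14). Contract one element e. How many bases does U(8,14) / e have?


Contracting e from U(8,14) gives U(7,13).
Bases of U(7,13) = C(13,7) = 13! / (7! * 6!) = 1716.

1716


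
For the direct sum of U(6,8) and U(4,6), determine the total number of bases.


Bases of a direct sum M1 + M2: |B| = |B(M1)| * |B(M2)|.
|B(U(6,8))| = C(8,6) = 28.
|B(U(4,6))| = C(6,4) = 15.
Total bases = 28 * 15 = 420.

420


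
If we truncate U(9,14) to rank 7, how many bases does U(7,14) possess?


Truncating U(9,14) to rank 7 gives U(7,14).
Bases of U(7,14) are all 7-element subsets of 14 elements.
Number of bases = C(14,7) = 3432.

3432


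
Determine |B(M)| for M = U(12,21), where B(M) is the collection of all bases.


Bases of U(12,21) are all 12-element subsets of the 21-element ground set.
Number of bases = C(21,12).
C(21,12) = 21! / (12! * 9!) = 293930.

293930


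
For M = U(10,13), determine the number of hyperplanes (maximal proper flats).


Hyperplanes of U(10,13) are flats of rank 9.
In a uniform matroid, these are exactly the (9)-element subsets.
Count = C(13,9) = 715.

715


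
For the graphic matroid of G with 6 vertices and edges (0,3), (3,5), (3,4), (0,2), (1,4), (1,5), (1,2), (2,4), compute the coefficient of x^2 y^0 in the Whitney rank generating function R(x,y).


R(x,y) = sum over A in 2^E of x^(r(E)-r(A)) * y^(|A|-r(A)).
G has 6 vertices, 8 edges. r(E) = 5.
Enumerate all 2^8 = 256 subsets.
Count subsets with r(E)-r(A)=2 and |A|-r(A)=0: 55.

55


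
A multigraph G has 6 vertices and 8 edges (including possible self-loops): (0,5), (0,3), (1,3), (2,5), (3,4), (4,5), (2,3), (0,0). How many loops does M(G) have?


In a graphic matroid, a loop is a self-loop edge (u,u) with rank 0.
Examining all 8 edges for self-loops...
Self-loops found: (0,0)
Number of loops = 1.

1


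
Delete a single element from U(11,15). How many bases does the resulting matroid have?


Deleting e from U(11,15) gives U(11,14) since n > r.
Bases of U(11,14) = C(14,11) = 14! / (11! * 3!) = 364.

364


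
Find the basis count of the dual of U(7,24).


The dual of U(r,n) is U(n-r, n) = U(17,24).
Bases of U(17,24) are all (17)-element subsets.
|B(M*)| = (24 choose 17) = 346104.

346104


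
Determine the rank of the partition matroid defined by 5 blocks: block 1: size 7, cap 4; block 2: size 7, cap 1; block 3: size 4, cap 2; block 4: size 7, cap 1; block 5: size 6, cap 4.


Rank of a partition matroid = sum of min(|Si|, ci) for each block.
= min(7,4) + min(7,1) + min(4,2) + min(7,1) + min(6,4)
= 4 + 1 + 2 + 1 + 4
= 12.

12


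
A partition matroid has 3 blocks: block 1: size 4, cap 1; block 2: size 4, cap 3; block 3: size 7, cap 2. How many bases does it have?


A basis picks exactly ci elements from block i.
Number of bases = product of C(|Si|, ci).
= C(4,1) * C(4,3) * C(7,2)
= 4 * 4 * 21
= 336.

336


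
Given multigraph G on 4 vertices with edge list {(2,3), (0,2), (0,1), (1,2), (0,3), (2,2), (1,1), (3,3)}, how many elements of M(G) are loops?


In a graphic matroid, a loop is a self-loop edge (u,u) with rank 0.
Examining all 8 edges for self-loops...
Self-loops found: (2,2), (1,1), (3,3)
Number of loops = 3.

3


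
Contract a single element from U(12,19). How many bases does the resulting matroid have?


Contracting e from U(12,19) gives U(11,18).
Bases of U(11,18) = C(18,11) = 18! / (11! * 7!) = 31824.

31824


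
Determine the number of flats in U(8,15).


Flats of U(8,15): every subset of size < 8 is a flat, plus E itself.
Count = C(15,0) + C(15,1) + C(15,2) + C(15,3) + C(15,4) + C(15,5) + C(15,6) + C(15,7) + 1
     = 1 + 15 + 105 + 455 + 1365 + 3003 + 5005 + 6435 + 1
     = 16385.

16385


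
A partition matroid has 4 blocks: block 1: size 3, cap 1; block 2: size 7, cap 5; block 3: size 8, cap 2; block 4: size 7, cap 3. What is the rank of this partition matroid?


Rank of a partition matroid = sum of min(|Si|, ci) for each block.
= min(3,1) + min(7,5) + min(8,2) + min(7,3)
= 1 + 5 + 2 + 3
= 11.

11


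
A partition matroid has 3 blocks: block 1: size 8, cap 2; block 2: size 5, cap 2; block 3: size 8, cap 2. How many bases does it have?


A basis picks exactly ci elements from block i.
Number of bases = product of C(|Si|, ci).
= C(8,2) * C(5,2) * C(8,2)
= 28 * 10 * 28
= 7840.

7840


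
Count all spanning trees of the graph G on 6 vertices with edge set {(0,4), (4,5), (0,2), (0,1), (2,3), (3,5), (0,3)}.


By Kirchhoff's matrix tree theorem, the number of spanning trees equals
the determinant of any cofactor of the Laplacian matrix L.
G has 6 vertices and 7 edges.
Computing the (5 x 5) cofactor determinant gives 11.

11


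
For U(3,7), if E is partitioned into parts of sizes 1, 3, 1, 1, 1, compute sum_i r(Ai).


r(Ai) = min(|Ai|, 3) for each part.
Sum = min(1,3) + min(3,3) + min(1,3) + min(1,3) + min(1,3)
    = 1 + 3 + 1 + 1 + 1
    = 7.

7


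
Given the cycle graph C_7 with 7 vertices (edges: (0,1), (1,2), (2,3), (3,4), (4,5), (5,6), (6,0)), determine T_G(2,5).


T(C_7; x,y) = x + x^2 + ... + x^(6) + y.
T(2,5) = 2^1 + 2^2 + 2^3 + 2^4 + 2^5 + 2^6 + 5
= 2 + 4 + 8 + 16 + 32 + 64 + 5
= 131.

131


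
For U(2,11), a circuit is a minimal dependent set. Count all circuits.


In U(2,11), circuits are the (3)-element subsets.
Any set of 3 elements is dependent, and removing any one element gives
an independent set of size 2, so it is a minimal dependent set.
Number of circuits = C(11,3) = 11! / (3! * 8!) = 165.

165


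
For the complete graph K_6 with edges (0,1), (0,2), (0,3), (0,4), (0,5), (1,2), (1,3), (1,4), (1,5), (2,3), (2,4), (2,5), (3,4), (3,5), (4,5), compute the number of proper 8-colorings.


P(K_6, k) = k(k-1)(k-2)...(k-5).
P(8) = (8) * (7) * (6) * (5) * (4) * (3) = 20160.

20160


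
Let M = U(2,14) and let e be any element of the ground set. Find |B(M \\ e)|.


Deleting e from U(2,14) gives U(2,13) since n > r.
Bases of U(2,13) = C(13,2) = 13! / (2! * 11!) = 78.

78


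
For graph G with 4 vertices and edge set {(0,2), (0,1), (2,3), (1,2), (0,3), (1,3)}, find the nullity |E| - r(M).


Cycle rank (nullity) = |E| - r(M) = |E| - (|V| - c).
|E| = 6, |V| = 4, c = 1.
Nullity = 6 - (4 - 1) = 6 - 3 = 3.

3


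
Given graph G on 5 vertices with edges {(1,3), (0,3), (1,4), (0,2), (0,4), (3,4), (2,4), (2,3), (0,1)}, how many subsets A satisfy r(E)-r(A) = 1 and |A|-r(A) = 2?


R(x,y) = sum over A in 2^E of x^(r(E)-r(A)) * y^(|A|-r(A)).
G has 5 vertices, 9 edges. r(E) = 4.
Enumerate all 2^9 = 512 subsets.
Count subsets with r(E)-r(A)=1 and |A|-r(A)=2: 15.

15


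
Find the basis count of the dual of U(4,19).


The dual of U(r,n) is U(n-r, n) = U(15,19).
Bases of U(15,19) are all (15)-element subsets.
|B(M*)| = C(19,15) = 3876.

3876


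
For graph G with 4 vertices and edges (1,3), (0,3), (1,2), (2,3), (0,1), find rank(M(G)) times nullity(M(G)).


r(M) = |V| - c = 4 - 1 = 3.
nullity = |E| - r(M) = 5 - 3 = 2.
Product = 3 * 2 = 6.

6


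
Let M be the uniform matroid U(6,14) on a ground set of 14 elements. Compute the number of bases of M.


Bases of U(6,14) are all 6-element subsets of the 14-element ground set.
Number of bases = C(14,6).
(14 choose 6) = 3003.

3003


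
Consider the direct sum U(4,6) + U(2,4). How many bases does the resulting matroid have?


Bases of a direct sum M1 + M2: |B| = |B(M1)| * |B(M2)|.
|B(U(4,6))| = C(6,4) = 15.
|B(U(2,4))| = C(4,2) = 6.
Total bases = 15 * 6 = 90.

90


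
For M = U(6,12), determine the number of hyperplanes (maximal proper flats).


Hyperplanes of U(6,12) are flats of rank 5.
In a uniform matroid, these are exactly the (5)-element subsets.
Count = C(12,5) = 12! / (5! * 7!) = 792.

792


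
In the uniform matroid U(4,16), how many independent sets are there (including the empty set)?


Independent sets of U(4,16) are all subsets of size <= 4.
Count = (16 choose 0) + (16 choose 1) + (16 choose 2) + (16 choose 3) + (16 choose 4)
     = 1 + 16 + 120 + 560 + 1820
     = 2517.

2517


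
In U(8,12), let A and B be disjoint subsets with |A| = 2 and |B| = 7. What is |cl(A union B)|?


|A union B| = 2 + 7 = 9 (disjoint).
In U(8,12), cl(S) = S if |S| < 8, else cl(S) = E.
Since 9 >= 8, cl(A union B) = E.
|cl(A union B)| = 12.

12


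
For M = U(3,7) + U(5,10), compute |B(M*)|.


(M1+M2)* = M1* + M2*.
M1* = U(4,7), bases: C(7,4) = 35.
M2* = U(5,10), bases: C(10,5) = 252.
|B(M*)| = 35 * 252 = 8820.

8820


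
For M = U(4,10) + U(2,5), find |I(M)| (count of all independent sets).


For a direct sum, |I(M1+M2)| = |I(M1)| * |I(M2)|.
|I(U(4,10))| = sum C(10,k) for k=0..4 = 386.
|I(U(2,5))| = sum C(5,k) for k=0..2 = 16.
Total = 386 * 16 = 6176.

6176


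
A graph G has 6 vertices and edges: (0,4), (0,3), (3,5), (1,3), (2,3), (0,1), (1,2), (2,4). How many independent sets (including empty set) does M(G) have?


An independent set in a graphic matroid is an acyclic edge subset.
G has 6 vertices and 8 edges.
Enumerate all 2^8 = 256 subsets, checking for acyclicity.
Total independent sets = 172.

172


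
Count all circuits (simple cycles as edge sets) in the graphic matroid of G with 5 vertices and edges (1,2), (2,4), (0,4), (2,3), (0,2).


A circuit in a graphic matroid = edge set of a simple cycle.
G has 5 vertices and 5 edges.
Enumerating all minimal edge subsets forming cycles...
Total circuits found: 1.

1


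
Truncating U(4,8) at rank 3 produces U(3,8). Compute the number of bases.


Truncating U(4,8) to rank 3 gives U(3,8).
Bases of U(3,8) are all 3-element subsets of 8 elements.
Number of bases = (8 choose 3) = 56.

56


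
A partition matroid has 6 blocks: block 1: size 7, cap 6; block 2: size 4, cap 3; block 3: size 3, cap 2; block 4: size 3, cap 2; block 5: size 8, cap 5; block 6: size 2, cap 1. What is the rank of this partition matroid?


Rank of a partition matroid = sum of min(|Si|, ci) for each block.
= min(7,6) + min(4,3) + min(3,2) + min(3,2) + min(8,5) + min(2,1)
= 6 + 3 + 2 + 2 + 5 + 1
= 19.

19


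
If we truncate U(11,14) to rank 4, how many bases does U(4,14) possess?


Truncating U(11,14) to rank 4 gives U(4,14).
Bases of U(4,14) are all 4-element subsets of 14 elements.
Number of bases = (14 choose 4) = 1001.

1001


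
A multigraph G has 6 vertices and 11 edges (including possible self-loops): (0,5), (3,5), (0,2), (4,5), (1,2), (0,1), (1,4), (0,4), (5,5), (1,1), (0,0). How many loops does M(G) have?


In a graphic matroid, a loop is a self-loop edge (u,u) with rank 0.
Examining all 11 edges for self-loops...
Self-loops found: (5,5), (1,1), (0,0)
Number of loops = 3.

3


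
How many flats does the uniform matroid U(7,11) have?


Flats of U(7,11): every subset of size < 7 is a flat, plus E itself.
Count = C(11,0) + C(11,1) + C(11,2) + C(11,3) + C(11,4) + C(11,5) + C(11,6) + 1
     = 1 + 11 + 55 + 165 + 330 + 462 + 462 + 1
     = 1487.

1487


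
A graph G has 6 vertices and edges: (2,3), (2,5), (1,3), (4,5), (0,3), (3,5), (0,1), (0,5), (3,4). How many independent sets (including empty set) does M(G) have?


An independent set in a graphic matroid is an acyclic edge subset.
G has 6 vertices and 9 edges.
Enumerate all 2^9 = 512 subsets, checking for acyclicity.
Total independent sets = 276.

276


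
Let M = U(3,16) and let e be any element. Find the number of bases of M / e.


Contracting e from U(3,16) gives U(2,15).
Bases of U(2,15) = (15 choose 2) = 105.

105


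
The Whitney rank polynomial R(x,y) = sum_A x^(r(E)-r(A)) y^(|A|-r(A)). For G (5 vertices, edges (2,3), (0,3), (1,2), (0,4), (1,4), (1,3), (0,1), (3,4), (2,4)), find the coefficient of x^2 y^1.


R(x,y) = sum over A in 2^E of x^(r(E)-r(A)) * y^(|A|-r(A)).
G has 5 vertices, 9 edges. r(E) = 4.
Enumerate all 2^9 = 512 subsets.
Count subsets with r(E)-r(A)=2 and |A|-r(A)=1: 7.

7


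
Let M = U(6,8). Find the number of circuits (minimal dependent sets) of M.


In U(6,8), circuits are the (7)-element subsets.
Any set of 7 elements is dependent, and removing any one element gives
an independent set of size 6, so it is a minimal dependent set.
Number of circuits = C(8,7) = 8.

8


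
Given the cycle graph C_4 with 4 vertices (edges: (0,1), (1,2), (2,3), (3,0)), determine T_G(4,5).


T(C_4; x,y) = x + x^2 + ... + x^(3) + y.
T(4,5) = 4^1 + 4^2 + 4^3 + 5
= 4 + 16 + 64 + 5
= 89.

89


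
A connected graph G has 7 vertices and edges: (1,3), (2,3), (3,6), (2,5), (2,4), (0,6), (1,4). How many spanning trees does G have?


By Kirchhoff's matrix tree theorem, the number of spanning trees equals
the determinant of any cofactor of the Laplacian matrix L.
G has 7 vertices and 7 edges.
Computing the (6 x 6) cofactor determinant gives 4.

4


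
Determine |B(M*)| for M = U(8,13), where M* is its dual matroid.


The dual of U(r,n) is U(n-r, n) = U(5,13).
Bases of U(5,13) are all (5)-element subsets.
|B(M*)| = C(13,5) = 13! / (5! * 8!) = 1287.

1287


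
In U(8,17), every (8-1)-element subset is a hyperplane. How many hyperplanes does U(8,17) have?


Hyperplanes of U(8,17) are flats of rank 7.
In a uniform matroid, these are exactly the (7)-element subsets.
Count = (17 choose 7) = 19448.

19448


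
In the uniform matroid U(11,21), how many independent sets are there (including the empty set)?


Independent sets of U(11,21) are all subsets of size <= 11.
Count = (21 choose 0) + (21 choose 1) + (21 choose 2) + (21 choose 3) + (21 choose 4) + (21 choose 5) + (21 choose 6) + (21 choose 7) + (21 choose 8) + (21 choose 9) + (21 choose 10) + (21 choose 11)
     = 1 + 21 + 210 + 1330 + 5985 + 20349 + 54264 + 116280 + 203490 + 293930 + 352716 + 352716
     = 1401292.

1401292
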